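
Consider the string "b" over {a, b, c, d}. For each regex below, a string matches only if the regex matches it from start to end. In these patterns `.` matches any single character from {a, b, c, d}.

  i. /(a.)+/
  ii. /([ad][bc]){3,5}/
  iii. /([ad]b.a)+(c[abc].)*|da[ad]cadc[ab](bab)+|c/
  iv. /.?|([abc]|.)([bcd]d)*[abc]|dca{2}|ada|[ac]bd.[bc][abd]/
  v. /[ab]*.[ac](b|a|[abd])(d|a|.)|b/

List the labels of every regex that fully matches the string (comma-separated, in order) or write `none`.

iv, v

i → no match — must start with "a"
ii → no match
iii → no match
iv → match
v → match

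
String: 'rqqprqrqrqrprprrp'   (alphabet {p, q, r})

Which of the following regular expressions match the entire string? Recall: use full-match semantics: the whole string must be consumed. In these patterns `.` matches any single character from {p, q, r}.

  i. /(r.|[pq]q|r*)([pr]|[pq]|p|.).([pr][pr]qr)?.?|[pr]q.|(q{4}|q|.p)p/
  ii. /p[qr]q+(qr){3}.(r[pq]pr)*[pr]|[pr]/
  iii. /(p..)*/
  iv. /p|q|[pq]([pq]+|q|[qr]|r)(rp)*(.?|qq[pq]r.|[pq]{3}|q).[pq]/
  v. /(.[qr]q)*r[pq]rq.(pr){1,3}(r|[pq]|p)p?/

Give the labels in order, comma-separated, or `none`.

i → no match
ii → no match
iii → no match
iv → no match
v → match

v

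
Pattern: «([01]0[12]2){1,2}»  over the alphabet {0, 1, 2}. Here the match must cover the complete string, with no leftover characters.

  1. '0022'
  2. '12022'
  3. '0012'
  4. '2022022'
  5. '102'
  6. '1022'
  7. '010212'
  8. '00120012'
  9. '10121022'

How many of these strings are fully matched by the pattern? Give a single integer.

1. '0022' → match
2. '12022' → no match
3. '0012' → match
4. '2022022' → no match
5. '102' → no match
6. '1022' → match
7. '010212' → no match
8. '00120012' → match
9. '10121022' → match
Total matched: 5

5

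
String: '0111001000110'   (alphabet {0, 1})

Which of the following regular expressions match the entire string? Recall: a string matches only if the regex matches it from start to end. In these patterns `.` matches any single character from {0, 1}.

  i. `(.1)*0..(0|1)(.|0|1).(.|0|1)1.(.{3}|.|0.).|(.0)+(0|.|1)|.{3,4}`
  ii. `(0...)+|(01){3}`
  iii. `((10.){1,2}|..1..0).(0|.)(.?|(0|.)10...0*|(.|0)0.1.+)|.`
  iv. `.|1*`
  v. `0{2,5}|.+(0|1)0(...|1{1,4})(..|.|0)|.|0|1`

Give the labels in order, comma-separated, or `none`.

i → no match
ii → no match
iii → match
iv → no match
v → match

iii, v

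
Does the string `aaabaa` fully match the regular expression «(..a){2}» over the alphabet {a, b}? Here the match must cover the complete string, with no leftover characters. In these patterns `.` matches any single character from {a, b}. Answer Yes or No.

Yes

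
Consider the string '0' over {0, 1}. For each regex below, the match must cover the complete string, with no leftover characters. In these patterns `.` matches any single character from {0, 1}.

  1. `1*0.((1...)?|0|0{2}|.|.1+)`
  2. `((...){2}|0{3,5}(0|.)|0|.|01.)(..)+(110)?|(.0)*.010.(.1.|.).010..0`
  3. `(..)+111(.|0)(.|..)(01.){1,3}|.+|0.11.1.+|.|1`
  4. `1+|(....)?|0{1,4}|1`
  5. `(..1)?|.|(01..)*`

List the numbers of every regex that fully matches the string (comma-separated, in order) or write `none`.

3, 4, 5

1 → no match
2 → no match
3 → match
4 → match
5 → match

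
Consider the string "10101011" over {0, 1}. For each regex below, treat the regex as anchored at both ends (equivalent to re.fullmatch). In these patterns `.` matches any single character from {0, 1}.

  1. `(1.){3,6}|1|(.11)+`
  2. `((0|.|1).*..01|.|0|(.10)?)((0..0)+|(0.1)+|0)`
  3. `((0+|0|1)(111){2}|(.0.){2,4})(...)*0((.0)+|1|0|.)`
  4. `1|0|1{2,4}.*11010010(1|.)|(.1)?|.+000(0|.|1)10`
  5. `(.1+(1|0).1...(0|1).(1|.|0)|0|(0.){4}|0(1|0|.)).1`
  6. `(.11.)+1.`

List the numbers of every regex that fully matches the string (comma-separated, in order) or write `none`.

1 → match
2 → match
3 → no match
4 → no match
5 → no match
6 → no match

1, 2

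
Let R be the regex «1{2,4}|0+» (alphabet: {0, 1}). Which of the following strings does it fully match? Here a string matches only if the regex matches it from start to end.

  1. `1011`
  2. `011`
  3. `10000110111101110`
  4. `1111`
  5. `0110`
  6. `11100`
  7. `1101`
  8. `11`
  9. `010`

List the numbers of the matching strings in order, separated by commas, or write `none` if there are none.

1 → no match
2 → no match
3 → no match
4 → match
5 → no match
6 → no match
7 → no match
8 → match
9 → no match

4, 8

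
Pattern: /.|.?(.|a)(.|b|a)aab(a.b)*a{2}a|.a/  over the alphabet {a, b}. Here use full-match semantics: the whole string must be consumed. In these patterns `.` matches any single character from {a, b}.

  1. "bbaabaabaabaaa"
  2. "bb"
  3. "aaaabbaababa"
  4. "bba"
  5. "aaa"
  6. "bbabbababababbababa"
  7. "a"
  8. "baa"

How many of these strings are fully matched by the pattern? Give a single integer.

1 → match
2 → no match
3 → no match
4 → no match
5 → no match
6 → no match
7 → match
8 → no match
Total matched: 2

2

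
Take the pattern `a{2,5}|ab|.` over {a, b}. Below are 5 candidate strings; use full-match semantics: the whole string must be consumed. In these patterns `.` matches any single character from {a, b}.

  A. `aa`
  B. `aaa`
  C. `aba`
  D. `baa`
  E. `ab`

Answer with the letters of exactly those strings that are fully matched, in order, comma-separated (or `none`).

A, B, E

A → match
B → match
C → no match
D → no match
E → match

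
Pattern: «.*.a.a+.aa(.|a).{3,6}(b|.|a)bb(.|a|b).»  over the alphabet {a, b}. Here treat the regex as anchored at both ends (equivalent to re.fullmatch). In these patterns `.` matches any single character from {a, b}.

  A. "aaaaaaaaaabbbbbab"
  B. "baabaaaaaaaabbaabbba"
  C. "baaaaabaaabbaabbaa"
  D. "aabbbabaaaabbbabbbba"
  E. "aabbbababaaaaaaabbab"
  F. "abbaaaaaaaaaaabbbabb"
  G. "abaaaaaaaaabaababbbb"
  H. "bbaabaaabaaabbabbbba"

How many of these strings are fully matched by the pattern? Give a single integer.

A → match
B → match
C → match
D → match
E → match
F → no match
G → match
H → match
Total matched: 7

7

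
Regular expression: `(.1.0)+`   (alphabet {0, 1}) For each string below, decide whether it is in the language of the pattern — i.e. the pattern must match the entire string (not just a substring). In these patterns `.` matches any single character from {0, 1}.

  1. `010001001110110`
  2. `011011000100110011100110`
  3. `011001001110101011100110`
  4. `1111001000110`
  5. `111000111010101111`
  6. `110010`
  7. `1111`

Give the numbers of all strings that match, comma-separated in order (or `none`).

2

1 → no match
2 → match
3 → no match
4 → no match
5 → no match — must end with `0`
6 → no match
7 → no match — must end with `0`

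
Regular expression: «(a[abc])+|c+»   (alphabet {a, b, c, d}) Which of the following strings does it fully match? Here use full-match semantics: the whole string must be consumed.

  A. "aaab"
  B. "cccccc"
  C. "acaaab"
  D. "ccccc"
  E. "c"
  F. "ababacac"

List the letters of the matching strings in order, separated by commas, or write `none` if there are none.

A → match
B → match
C → match
D → match
E → match
F → match

A, B, C, D, E, F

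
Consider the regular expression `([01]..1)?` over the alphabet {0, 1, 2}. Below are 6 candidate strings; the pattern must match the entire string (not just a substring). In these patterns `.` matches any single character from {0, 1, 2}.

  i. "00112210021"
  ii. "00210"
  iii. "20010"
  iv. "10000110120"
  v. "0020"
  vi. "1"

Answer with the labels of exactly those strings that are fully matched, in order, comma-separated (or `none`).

none

i. "00112210021" → no match
ii. "00210" → no match
iii. "20010" → no match
iv. "10000110120" → no match
v. "0020" → no match
vi. "1" → no match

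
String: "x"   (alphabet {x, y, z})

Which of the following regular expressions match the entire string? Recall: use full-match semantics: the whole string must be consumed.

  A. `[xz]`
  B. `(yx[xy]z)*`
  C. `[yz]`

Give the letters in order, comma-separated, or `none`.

A → match
B → no match
C → no match

A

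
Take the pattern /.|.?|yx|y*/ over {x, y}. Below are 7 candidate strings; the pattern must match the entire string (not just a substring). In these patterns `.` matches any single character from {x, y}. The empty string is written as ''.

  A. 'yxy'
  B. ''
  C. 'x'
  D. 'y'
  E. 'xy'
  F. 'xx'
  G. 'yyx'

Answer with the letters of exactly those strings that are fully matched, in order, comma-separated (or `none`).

B, C, D

A. 'yxy' → no match
B. '' → match
C. 'x' → match
D. 'y' → match
E. 'xy' → no match
F. 'xx' → no match
G. 'yyx' → no match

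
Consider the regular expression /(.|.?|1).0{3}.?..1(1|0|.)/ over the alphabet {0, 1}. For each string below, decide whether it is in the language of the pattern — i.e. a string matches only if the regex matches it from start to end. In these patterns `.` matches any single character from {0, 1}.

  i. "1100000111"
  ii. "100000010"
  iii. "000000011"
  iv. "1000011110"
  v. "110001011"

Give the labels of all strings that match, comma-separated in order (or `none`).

i → match
ii → match
iii → match
iv → match
v → match

i, ii, iii, iv, v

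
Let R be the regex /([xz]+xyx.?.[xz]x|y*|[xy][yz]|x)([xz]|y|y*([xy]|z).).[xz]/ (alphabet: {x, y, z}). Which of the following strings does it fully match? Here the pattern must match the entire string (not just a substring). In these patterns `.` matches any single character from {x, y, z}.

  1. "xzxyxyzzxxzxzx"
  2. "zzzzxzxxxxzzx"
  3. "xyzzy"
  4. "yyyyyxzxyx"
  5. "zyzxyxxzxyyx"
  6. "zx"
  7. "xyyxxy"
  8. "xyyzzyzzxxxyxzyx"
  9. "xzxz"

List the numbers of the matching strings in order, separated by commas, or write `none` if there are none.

1 → no match
2 → no match
3 → no match
4 → no match
5 → no match
6 → no match
7 → no match
8 → no match
9 → match

9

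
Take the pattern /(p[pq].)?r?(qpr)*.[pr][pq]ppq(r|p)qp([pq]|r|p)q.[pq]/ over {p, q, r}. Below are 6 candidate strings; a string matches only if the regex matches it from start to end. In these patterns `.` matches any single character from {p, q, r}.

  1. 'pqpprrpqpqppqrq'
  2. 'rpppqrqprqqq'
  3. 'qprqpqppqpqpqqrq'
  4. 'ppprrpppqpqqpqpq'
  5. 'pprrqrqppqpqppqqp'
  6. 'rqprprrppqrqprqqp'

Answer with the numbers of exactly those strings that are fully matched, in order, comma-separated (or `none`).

1 → no match
2. 'rpppqrqprqqq' → no match
3 → match
4 → no match
5 → match
6 → no match

3, 5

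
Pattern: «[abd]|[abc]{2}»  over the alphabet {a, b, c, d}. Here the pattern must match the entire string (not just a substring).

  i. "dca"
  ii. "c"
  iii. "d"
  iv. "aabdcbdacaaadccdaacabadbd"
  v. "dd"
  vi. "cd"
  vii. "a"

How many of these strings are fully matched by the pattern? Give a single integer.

i → no match
ii → no match
iii → match
iv → no match
v → no match
vi → no match
vii → match
Total matched: 2

2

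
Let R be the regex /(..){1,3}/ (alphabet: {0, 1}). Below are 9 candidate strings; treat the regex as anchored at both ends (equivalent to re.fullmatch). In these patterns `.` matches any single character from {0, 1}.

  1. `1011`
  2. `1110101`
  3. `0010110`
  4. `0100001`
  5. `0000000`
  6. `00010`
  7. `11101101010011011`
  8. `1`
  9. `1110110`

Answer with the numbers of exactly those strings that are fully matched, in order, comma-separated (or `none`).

1 → match
2 → no match
3 → no match
4 → no match
5 → no match
6 → no match
7 → no match
8 → no match
9 → no match

1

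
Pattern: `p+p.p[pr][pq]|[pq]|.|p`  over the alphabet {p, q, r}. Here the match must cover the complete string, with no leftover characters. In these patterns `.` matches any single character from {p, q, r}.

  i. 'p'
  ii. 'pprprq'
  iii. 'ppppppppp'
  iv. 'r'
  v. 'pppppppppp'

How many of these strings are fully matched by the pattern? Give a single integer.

5

i → match
ii → match
iii → match
iv → match
v → match
Total matched: 5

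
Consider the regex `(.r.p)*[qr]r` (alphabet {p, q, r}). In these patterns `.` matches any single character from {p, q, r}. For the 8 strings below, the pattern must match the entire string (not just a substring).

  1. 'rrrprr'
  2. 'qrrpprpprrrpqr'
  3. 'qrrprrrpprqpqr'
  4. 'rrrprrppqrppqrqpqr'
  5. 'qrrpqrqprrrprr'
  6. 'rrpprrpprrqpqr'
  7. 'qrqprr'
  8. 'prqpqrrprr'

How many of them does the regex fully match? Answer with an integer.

8

1 → match
2 → match
3 → match
4 → match
5 → match
6 → match
7 → match
8 → match
Total matched: 8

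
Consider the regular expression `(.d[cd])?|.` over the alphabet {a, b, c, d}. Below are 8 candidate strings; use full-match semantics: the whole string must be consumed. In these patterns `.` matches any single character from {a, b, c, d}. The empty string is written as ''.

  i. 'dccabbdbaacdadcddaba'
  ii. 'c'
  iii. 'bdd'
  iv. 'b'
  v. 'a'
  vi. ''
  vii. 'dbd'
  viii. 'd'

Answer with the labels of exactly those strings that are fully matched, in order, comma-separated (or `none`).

ii, iii, iv, v, vi, viii

i → no match
ii → match
iii → match
iv → match
v → match
vi → match
vii → no match
viii → match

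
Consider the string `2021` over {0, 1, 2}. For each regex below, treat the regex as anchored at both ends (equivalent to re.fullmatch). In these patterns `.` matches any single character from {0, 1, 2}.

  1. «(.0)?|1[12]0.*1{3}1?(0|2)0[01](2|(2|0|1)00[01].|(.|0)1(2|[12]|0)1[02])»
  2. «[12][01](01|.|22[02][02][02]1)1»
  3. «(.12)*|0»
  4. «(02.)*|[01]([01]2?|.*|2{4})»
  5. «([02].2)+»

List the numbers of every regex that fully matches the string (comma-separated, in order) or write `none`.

1 → no match
2 → match
3 → no match
4 → no match
5 → no match — must end with `2`

2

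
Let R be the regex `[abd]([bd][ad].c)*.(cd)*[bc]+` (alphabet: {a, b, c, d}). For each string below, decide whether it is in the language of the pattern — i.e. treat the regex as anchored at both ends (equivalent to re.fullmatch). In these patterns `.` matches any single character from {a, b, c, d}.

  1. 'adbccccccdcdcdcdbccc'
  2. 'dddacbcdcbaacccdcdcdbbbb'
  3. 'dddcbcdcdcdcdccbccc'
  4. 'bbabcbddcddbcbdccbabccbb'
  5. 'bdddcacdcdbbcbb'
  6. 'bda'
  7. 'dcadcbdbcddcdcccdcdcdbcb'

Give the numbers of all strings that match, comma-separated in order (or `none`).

1 → no match
2 → no match
3 → no match
4 → match
5 → match
6 → no match
7 → no match

4, 5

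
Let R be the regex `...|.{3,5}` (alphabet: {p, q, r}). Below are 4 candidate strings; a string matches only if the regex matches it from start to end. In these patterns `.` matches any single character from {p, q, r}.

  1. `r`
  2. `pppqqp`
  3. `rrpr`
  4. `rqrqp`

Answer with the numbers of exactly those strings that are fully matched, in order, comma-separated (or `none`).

1 → no match
2 → no match
3 → match
4 → match

3, 4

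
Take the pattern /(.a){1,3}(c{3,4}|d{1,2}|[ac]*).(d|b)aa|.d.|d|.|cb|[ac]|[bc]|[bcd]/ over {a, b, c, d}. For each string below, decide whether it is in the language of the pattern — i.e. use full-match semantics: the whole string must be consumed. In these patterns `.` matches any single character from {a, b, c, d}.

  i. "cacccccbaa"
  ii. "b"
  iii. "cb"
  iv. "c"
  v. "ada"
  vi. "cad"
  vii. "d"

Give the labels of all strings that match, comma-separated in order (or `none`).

i, ii, iii, iv, v, vii

i → match
ii → match
iii → match
iv → match
v → match
vi → no match
vii → match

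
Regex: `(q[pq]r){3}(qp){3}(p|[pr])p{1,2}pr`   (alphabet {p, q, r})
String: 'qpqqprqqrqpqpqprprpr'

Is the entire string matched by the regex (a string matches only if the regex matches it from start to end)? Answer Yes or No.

No

Every match must end with 'ppr', but 'qpqqprqqrqpqpqprprpr' does not.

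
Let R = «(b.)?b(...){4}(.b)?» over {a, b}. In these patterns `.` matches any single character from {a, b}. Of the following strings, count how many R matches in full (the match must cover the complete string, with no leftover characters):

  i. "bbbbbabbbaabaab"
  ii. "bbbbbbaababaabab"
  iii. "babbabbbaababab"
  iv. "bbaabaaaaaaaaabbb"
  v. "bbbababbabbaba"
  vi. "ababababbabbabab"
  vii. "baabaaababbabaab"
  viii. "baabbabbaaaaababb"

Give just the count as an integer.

i → match
ii → no match
iii → match
iv → no match
v → no match
vi → no match
vii → no match
viii → no match
Total matched: 2

2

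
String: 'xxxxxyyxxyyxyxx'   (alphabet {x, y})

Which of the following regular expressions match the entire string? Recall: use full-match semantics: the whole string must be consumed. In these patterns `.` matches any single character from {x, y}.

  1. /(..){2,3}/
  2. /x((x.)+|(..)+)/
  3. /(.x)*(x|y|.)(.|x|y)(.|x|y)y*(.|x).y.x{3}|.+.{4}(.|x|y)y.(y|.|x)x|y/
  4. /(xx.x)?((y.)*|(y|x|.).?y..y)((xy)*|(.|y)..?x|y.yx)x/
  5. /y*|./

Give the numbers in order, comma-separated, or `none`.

2, 4

1 → no match
2 → match
3 → no match
4 → match
5 → no match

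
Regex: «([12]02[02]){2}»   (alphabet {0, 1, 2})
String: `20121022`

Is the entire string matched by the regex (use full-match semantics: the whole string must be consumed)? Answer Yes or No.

No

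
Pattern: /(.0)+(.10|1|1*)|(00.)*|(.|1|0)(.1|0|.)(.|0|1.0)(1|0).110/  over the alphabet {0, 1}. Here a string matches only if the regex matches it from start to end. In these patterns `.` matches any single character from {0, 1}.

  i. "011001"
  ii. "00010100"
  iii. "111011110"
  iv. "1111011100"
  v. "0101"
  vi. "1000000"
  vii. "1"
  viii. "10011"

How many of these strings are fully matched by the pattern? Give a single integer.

1

i → no match
ii → no match
iii → match
iv → no match
v → no match
vi → no match
vii → no match
viii → no match
Total matched: 1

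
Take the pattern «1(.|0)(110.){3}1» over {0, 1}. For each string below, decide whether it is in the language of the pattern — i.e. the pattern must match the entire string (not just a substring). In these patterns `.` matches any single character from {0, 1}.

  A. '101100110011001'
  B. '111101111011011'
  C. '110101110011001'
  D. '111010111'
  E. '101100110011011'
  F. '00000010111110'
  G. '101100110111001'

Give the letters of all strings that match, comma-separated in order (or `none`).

A → match
B → no match
C → no match
D → no match
E → match
F → no match — must start with '1'
G → match

A, E, G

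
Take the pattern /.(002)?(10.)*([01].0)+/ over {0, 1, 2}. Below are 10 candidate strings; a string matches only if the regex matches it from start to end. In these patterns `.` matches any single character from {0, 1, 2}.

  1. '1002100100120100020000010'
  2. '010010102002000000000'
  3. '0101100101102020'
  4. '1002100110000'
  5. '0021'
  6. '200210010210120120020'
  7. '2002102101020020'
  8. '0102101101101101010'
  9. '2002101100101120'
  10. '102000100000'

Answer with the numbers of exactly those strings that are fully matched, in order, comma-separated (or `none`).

1 → match
2 → no match
3 → match
4 → match
5 → no match — must end with '0'
6 → no match
7 → match
8 → match
9 → match
10 → no match

1, 3, 4, 7, 8, 9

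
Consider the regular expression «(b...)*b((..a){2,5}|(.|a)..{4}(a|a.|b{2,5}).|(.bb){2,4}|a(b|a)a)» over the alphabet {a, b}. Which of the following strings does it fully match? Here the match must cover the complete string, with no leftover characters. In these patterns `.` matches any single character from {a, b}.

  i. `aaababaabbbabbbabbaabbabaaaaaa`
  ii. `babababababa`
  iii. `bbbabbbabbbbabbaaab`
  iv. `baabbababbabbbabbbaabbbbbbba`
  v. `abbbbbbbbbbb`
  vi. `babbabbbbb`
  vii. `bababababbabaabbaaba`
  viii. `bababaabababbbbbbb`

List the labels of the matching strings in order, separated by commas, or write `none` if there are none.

ii, iv, vi, vii

i → no match
ii → match
iii → no match
iv → match
v → no match
vi → match
vii → match
viii → no match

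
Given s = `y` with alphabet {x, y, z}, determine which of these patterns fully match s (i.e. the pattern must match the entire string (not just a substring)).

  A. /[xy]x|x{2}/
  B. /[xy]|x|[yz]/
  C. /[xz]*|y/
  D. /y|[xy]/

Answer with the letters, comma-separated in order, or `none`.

B, C, D

A → no match — must end with `x`
B → match
C → match
D → match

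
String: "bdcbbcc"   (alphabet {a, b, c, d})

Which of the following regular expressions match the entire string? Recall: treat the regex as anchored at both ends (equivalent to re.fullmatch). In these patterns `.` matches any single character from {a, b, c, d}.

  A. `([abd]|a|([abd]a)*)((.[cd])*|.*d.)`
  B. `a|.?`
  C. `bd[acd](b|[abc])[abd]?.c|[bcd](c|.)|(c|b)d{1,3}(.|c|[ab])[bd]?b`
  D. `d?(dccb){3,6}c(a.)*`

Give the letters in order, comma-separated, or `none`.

C

A → no match
B → no match
C → match
D → no match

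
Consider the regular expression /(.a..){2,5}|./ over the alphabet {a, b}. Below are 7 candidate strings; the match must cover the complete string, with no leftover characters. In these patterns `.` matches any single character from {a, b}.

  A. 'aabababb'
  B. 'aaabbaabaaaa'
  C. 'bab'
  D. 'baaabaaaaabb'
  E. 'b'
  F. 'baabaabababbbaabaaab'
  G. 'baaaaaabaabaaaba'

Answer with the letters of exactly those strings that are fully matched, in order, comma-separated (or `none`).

A. 'aabababb' → match
B. 'aaabbaabaaaa' → match
C. 'bab' → no match
D. 'baaabaaaaabb' → match
E. 'b' → match
F → match
G → match

A, B, D, E, F, G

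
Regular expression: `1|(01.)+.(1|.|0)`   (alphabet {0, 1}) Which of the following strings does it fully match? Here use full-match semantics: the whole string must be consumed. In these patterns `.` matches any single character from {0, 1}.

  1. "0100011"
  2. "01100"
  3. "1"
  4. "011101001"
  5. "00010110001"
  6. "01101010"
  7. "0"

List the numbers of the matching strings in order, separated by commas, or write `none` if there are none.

1 → no match
2 → match
3 → match
4 → no match
5 → no match
6 → match
7 → no match

2, 3, 6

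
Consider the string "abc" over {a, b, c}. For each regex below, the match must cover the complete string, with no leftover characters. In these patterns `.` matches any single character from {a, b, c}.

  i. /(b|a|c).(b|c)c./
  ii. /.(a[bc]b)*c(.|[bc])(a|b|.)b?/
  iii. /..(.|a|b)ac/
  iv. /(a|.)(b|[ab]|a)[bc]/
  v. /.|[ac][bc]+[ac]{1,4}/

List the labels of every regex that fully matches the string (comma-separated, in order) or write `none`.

iv, v

i → no match
ii → no match
iii → no match — must end with "ac"
iv → match
v → match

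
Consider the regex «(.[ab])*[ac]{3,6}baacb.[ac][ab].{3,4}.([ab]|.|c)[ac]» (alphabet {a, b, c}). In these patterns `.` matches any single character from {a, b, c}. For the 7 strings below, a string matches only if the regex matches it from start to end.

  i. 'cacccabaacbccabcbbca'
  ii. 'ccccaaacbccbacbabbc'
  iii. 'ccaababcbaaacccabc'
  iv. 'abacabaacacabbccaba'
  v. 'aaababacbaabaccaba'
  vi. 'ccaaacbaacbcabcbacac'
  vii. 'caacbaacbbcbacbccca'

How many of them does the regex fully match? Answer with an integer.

3

i → match
ii → no match
iii → no match
iv → no match
v → no match
vi → match
vii → match
Total matched: 3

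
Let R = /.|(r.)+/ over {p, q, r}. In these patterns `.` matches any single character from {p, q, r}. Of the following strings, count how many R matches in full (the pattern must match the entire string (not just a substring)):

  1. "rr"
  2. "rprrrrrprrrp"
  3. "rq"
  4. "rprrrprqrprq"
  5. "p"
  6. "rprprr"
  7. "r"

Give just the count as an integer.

7

1 → match
2 → match
3 → match
4 → match
5 → match
6 → match
7 → match
Total matched: 7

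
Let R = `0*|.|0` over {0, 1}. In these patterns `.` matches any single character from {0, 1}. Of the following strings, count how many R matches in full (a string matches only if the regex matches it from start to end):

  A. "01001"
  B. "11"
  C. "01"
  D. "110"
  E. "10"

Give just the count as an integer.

A. "01001" → no match
B. "11" → no match
C. "01" → no match
D. "110" → no match
E. "10" → no match
Total matched: 0

0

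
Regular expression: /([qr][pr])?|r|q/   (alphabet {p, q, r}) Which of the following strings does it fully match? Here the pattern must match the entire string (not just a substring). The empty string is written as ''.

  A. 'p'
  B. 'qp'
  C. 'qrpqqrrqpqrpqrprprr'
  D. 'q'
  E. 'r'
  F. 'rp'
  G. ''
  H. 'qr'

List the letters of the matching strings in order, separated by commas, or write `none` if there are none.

A → no match
B → match
C → no match
D → match
E → match
F → match
G → match
H → match

B, D, E, F, G, H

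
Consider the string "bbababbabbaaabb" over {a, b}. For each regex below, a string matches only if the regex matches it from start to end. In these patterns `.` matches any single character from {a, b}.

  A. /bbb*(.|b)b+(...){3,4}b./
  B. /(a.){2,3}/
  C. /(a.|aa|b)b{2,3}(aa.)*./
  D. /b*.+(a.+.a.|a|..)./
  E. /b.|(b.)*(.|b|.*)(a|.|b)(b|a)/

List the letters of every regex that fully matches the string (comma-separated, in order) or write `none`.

A → match
B → no match — must start with "a"
C → no match
D → match
E → match

A, D, E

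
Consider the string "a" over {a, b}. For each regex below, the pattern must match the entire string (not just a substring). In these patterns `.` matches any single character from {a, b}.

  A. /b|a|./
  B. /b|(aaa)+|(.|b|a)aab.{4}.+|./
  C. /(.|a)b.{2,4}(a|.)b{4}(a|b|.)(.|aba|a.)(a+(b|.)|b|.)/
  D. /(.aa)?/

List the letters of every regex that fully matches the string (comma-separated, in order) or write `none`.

A, B

A → match
B → match
C → no match
D → no match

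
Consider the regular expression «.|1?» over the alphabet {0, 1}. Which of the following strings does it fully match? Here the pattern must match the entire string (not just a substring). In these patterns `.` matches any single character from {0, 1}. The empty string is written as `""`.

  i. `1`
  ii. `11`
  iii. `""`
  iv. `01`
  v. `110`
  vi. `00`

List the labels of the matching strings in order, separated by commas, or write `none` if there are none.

i → match
ii → no match
iii → match
iv → no match
v → no match
vi → no match

i, iii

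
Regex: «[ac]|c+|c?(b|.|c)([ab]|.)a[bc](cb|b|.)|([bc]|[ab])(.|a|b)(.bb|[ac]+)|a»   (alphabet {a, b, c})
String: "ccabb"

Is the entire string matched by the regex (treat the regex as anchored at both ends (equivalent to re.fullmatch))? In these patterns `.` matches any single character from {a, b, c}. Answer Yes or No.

Yes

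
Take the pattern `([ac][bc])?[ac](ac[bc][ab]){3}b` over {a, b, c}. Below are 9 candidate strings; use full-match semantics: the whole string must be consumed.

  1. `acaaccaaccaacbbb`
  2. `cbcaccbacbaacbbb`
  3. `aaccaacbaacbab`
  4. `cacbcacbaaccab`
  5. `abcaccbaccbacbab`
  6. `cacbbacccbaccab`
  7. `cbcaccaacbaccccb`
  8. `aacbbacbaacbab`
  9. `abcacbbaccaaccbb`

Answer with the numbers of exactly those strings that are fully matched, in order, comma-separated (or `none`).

1 → match
2 → match
3 → match
4 → no match
5 → match
6 → no match
7 → no match
8 → match
9 → match

1, 2, 3, 5, 8, 9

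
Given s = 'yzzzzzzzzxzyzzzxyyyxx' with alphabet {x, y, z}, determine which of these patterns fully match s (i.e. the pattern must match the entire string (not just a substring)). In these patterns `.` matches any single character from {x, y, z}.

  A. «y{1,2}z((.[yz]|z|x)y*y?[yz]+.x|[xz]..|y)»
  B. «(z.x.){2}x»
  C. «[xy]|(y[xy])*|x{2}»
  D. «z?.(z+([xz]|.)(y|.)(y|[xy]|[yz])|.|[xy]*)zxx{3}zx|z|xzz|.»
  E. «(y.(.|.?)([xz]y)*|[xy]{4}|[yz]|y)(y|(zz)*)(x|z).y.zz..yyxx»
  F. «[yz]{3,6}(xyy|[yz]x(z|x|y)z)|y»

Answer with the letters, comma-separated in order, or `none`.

E

A → no match
B → no match — must start with 'z'
C → no match
D → no match
E → match
F → no match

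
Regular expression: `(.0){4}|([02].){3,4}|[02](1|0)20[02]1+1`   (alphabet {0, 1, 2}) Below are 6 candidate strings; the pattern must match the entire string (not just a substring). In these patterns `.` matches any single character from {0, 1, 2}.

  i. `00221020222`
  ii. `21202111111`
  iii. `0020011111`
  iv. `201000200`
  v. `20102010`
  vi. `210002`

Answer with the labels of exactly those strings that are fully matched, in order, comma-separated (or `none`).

i → no match
ii → match
iii → match
iv → no match
v → match
vi → match

ii, iii, v, vi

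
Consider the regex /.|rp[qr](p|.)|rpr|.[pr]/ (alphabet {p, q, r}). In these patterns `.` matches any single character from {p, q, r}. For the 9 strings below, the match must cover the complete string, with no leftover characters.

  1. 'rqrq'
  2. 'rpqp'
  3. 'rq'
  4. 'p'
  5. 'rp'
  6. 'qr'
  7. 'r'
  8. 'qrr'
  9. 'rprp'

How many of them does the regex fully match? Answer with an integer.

1 → no match
2 → match
3 → no match
4 → match
5 → match
6 → match
7 → match
8 → no match
9 → match
Total matched: 6

6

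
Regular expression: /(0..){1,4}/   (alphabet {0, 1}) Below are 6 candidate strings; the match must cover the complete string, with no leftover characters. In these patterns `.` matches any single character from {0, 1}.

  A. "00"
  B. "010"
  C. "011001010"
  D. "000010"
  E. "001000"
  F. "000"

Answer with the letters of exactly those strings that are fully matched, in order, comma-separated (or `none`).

B, C, D, E, F

A → no match
B → match
C → match
D → match
E → match
F → match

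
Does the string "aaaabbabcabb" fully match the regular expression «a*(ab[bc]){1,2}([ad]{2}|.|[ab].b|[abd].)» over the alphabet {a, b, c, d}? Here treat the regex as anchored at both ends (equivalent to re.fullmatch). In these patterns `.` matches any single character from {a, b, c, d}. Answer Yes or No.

Yes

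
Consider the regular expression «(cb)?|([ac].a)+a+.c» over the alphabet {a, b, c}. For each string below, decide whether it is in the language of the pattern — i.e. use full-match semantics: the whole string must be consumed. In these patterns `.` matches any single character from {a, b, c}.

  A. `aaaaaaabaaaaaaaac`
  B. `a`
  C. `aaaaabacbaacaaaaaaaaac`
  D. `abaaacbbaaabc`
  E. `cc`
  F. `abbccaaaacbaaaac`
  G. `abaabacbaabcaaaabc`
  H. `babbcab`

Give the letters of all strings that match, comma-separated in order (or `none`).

A

A → match
B. `a` → no match
C → no match
D → no match
E. `cc` → no match
F → no match
G → no match
H. `babbcab` → no match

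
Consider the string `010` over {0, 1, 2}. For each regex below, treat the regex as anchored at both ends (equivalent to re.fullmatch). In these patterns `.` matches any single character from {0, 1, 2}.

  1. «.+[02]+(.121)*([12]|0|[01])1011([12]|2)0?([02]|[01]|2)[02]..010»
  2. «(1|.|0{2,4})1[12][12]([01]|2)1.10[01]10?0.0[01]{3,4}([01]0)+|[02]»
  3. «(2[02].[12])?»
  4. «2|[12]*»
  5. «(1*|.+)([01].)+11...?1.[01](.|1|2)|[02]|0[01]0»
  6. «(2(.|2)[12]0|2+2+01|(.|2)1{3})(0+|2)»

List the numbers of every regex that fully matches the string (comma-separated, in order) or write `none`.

1 → no match
2 → no match
3 → no match
4 → no match
5 → match
6 → no match

5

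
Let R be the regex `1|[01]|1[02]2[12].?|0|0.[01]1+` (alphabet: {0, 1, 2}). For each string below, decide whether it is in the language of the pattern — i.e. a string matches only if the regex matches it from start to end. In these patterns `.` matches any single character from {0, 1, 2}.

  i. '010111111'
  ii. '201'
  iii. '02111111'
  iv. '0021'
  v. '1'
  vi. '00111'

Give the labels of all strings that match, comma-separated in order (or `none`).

i, iii, v, vi

i → match
ii → no match
iii → match
iv → no match
v → match
vi → match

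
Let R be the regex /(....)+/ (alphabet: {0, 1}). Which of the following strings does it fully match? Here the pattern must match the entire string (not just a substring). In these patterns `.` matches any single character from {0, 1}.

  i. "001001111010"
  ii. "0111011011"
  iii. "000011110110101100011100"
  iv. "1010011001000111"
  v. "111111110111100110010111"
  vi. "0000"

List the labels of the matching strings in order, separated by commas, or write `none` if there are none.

i. "001001111010" → match
ii. "0111011011" → no match
iii → match
iv → match
v → match
vi. "0000" → match

i, iii, iv, v, vi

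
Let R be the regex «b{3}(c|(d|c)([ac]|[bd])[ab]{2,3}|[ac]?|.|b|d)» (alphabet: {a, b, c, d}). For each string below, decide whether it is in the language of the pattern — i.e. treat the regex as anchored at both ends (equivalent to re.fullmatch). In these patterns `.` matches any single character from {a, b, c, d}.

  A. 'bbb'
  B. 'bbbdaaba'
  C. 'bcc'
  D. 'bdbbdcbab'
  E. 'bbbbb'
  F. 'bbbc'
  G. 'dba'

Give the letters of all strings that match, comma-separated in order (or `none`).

A → match
B → match
C → no match
D → no match
E → no match
F → match
G → no match — must start with 'b'

A, B, F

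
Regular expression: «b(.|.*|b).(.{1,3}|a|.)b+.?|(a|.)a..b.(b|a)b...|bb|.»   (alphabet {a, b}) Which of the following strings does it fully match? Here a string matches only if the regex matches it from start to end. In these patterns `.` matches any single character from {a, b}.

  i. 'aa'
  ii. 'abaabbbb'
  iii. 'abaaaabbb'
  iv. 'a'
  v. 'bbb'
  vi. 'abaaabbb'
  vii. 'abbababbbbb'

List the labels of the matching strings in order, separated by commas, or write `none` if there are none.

iv

i → no match
ii → no match
iii → no match
iv → match
v → no match
vi → no match
vii → no match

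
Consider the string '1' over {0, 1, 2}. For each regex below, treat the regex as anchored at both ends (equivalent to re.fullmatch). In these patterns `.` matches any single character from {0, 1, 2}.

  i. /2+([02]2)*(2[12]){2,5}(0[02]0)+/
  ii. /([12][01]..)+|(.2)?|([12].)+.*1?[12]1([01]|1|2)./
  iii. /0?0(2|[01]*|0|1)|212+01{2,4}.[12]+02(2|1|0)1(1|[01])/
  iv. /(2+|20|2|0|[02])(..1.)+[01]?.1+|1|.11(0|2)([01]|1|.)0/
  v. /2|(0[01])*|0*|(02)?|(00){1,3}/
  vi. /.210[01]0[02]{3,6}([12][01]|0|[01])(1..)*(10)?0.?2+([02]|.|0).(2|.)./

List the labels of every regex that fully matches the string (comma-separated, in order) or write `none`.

iv

i → no match — must start with '2'
ii → no match
iii → no match
iv → match
v → no match
vi → no match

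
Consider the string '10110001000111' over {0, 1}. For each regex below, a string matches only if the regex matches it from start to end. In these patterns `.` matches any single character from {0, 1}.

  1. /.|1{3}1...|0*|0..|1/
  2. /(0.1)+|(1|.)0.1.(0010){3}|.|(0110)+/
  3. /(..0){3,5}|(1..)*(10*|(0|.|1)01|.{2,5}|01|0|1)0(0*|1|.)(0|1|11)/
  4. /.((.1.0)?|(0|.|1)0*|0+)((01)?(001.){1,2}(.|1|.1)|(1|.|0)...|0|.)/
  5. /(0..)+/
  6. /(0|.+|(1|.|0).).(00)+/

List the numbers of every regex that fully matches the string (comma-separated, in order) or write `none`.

3, 4

1 → no match
2 → no match
3 → match
4 → match
5 → no match — must start with '0'
6 → no match — must end with '00'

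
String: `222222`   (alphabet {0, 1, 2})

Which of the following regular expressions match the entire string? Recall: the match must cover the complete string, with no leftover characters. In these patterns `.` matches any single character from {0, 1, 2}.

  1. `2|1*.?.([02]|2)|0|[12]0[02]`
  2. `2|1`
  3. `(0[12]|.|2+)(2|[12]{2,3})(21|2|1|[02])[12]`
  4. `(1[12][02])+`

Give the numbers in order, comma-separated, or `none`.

3

1 → no match
2 → no match
3 → match
4 → no match — must start with `1`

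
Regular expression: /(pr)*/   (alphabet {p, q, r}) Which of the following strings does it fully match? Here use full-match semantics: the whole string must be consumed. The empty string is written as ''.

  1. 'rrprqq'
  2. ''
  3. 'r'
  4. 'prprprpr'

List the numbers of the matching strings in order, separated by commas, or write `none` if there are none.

2, 4

1. 'rrprqq' → no match
2. '' → match
3. 'r' → no match
4. 'prprprpr' → match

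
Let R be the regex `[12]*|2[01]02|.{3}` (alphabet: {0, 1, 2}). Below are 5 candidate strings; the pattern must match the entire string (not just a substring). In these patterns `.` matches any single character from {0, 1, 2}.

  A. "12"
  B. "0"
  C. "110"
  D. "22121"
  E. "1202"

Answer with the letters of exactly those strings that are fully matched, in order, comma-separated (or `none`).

A, C, D

A → match
B → no match
C → match
D → match
E → no match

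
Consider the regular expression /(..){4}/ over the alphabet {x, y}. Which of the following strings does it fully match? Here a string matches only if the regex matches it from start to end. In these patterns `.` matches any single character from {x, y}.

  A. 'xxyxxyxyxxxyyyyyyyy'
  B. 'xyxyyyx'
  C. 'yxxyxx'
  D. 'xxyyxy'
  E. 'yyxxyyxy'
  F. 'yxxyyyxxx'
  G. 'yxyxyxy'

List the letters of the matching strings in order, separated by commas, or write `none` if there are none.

A → no match
B → no match
C → no match
D → no match
E → match
F → no match
G → no match

E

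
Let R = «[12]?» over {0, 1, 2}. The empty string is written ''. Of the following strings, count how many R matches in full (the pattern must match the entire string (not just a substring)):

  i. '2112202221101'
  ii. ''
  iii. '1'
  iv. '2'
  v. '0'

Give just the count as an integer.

3

i → no match
ii → match
iii → match
iv → match
v → no match
Total matched: 3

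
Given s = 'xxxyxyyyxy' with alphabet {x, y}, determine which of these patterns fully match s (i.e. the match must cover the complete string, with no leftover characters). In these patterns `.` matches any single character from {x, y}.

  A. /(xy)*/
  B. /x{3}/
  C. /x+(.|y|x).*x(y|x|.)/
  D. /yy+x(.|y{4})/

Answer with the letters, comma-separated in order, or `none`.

C

A → no match
B → no match — must end with 'x'
C → match
D → no match — must start with 'yy'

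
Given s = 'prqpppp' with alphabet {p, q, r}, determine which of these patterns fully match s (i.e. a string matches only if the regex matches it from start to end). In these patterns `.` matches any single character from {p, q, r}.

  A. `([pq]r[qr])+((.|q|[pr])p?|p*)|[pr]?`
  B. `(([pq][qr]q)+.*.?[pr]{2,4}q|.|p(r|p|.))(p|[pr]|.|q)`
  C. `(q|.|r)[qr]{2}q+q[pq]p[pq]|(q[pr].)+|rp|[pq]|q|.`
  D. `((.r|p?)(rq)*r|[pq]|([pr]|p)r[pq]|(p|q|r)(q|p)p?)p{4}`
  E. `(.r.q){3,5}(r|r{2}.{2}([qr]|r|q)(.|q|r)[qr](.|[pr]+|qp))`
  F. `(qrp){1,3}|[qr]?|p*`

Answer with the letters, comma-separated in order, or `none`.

A → match
B → no match
C → no match
D → match
E → no match
F → no match

A, D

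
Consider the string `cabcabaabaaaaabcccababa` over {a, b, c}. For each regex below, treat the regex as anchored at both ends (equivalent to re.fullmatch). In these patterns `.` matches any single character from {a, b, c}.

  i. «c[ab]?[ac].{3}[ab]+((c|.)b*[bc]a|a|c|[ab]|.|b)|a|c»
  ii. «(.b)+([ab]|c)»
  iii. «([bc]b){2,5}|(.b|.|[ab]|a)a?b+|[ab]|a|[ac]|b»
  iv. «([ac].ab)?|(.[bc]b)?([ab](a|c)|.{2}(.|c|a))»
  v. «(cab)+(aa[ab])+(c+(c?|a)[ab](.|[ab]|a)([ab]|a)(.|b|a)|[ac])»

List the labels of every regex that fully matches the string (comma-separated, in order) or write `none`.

i → no match
ii → no match
iii → no match
iv → no match
v → match

v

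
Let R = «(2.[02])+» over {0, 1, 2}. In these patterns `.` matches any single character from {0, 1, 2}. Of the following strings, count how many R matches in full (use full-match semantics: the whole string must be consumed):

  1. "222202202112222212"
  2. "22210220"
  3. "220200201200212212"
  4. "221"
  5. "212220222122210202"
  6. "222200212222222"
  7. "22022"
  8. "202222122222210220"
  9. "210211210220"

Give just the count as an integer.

1 → no match
2 → no match
3 → no match
4 → no match
5 → no match
6 → match
7 → no match
8 → no match
9 → no match
Total matched: 1

1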